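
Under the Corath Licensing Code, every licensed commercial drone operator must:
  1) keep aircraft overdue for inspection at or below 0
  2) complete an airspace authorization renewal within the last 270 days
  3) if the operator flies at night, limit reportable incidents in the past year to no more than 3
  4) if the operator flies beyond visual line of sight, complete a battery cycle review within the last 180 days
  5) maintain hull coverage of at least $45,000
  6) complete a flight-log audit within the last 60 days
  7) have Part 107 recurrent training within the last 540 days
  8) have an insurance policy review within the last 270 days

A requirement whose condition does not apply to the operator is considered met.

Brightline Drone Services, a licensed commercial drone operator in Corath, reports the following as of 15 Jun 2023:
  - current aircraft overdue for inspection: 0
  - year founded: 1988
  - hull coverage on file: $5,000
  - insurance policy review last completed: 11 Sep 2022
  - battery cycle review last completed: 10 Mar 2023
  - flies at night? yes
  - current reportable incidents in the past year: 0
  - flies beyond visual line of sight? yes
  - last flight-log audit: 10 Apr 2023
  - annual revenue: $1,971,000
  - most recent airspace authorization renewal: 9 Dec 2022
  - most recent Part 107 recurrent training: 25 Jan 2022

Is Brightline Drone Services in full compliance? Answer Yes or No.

No

1. aircraft overdue for inspection 0 ≤ 0 → met
2. airspace authorization renewal 188 days ago vs limit 270 → met
3. condition 'flies at night' holds; reportable incidents in the past year 0 ≤ 3 → met
4. condition 'flies beyond visual line of sight' holds; battery cycle review 97 days ago vs limit 180 → met
5. hull coverage $5,000 < $45,000 → not met
6. flight-log audit 66 days ago vs limit 60 → not met
7. Part 107 recurrent training 506 days ago vs limit 540 → met
8. insurance policy review 277 days ago vs limit 270 → not met
Not met: 5, 6, 8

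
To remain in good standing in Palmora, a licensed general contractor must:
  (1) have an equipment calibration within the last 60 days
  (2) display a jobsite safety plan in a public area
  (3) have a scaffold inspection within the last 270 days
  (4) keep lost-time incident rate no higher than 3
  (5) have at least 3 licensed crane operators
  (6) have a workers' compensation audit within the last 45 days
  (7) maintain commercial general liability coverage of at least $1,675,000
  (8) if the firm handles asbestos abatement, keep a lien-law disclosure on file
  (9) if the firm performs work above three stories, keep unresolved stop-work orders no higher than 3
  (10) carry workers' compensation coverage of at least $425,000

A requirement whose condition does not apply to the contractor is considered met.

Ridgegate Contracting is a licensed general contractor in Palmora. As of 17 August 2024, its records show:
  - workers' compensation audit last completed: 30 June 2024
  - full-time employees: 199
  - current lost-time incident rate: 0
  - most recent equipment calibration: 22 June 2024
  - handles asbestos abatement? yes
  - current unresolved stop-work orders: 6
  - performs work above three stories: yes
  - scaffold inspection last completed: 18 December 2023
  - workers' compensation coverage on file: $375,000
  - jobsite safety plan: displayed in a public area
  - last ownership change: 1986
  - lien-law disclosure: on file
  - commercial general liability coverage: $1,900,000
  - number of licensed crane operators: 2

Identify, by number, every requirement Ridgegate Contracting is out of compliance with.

5, 6, 9, 10

1. equipment calibration 56 days ago vs limit 60 → met
2. jobsite safety plan present → met
3. scaffold inspection 243 days ago vs limit 270 → met
4. lost-time incident rate 0 ≤ 3 → met
5. licensed crane operators 2 < 3 → not met
6. workers' compensation audit 48 days ago vs limit 45 → not met
7. commercial general liability coverage $1,900,000 ≥ $1,675,000 → met
8. condition 'handles asbestos abatement' holds; lien-law disclosure present → met
9. condition 'performs work above three stories' holds; unresolved stop-work orders 6 > 3 → not met
10. workers' compensation coverage $375,000 < $425,000 → not met
Not met: 5, 6, 9, 10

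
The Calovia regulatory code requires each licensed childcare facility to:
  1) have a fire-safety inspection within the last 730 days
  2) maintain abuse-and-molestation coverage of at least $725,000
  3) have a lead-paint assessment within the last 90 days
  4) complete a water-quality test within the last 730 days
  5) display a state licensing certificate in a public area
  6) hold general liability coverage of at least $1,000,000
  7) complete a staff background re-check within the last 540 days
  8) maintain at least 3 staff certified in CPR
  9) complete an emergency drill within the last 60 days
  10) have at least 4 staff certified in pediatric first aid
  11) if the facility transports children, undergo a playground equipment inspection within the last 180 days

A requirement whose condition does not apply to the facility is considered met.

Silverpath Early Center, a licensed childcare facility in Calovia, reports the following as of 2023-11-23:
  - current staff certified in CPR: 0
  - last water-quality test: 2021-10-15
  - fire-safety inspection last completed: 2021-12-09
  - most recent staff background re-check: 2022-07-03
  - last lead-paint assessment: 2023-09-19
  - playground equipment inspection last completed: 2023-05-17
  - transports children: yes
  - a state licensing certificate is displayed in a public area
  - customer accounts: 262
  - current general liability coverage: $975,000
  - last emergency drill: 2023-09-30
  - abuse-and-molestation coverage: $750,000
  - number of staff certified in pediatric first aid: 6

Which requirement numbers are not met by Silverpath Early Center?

4, 6, 8, 11

1. fire-safety inspection 714 days ago vs limit 730 → met
2. abuse-and-molestation coverage $750,000 ≥ $725,000 → met
3. lead-paint assessment 65 days ago vs limit 90 → met
4. water-quality test 769 days ago vs limit 730 → not met
5. state licensing certificate present → met
6. general liability coverage $975,000 < $1,000,000 → not met
7. staff background re-check 508 days ago vs limit 540 → met
8. staff certified in CPR 0 < 3 → not met
9. emergency drill 54 days ago vs limit 60 → met
10. staff certified in pediatric first aid 6 ≥ 4 → met
11. condition 'transports children' holds; playground equipment inspection 190 days ago vs limit 180 → not met
Not met: 4, 6, 8, 11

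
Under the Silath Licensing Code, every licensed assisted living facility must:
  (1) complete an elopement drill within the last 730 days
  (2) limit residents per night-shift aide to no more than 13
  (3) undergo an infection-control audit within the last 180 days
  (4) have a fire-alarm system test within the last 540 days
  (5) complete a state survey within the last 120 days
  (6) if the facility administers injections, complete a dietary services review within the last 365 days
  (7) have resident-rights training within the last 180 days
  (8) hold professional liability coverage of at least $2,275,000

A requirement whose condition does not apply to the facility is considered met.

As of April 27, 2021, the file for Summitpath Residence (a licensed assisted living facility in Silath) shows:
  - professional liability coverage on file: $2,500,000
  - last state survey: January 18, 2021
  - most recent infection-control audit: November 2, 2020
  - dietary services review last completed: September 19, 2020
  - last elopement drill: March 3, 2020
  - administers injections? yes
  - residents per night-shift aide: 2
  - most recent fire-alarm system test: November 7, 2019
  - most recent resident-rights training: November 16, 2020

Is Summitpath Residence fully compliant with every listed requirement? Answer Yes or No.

Yes

1. elopement drill 420 days ago vs limit 730 → met
2. residents per night-shift aide 2 ≤ 13 → met
3. infection-control audit 176 days ago vs limit 180 → met
4. fire-alarm system test 537 days ago vs limit 540 → met
5. state survey 99 days ago vs limit 120 → met
6. condition 'administers injections' holds; dietary services review 220 days ago vs limit 365 → met
7. resident-rights training 162 days ago vs limit 180 → met
8. professional liability coverage $2,500,000 ≥ $2,275,000 → met
All met.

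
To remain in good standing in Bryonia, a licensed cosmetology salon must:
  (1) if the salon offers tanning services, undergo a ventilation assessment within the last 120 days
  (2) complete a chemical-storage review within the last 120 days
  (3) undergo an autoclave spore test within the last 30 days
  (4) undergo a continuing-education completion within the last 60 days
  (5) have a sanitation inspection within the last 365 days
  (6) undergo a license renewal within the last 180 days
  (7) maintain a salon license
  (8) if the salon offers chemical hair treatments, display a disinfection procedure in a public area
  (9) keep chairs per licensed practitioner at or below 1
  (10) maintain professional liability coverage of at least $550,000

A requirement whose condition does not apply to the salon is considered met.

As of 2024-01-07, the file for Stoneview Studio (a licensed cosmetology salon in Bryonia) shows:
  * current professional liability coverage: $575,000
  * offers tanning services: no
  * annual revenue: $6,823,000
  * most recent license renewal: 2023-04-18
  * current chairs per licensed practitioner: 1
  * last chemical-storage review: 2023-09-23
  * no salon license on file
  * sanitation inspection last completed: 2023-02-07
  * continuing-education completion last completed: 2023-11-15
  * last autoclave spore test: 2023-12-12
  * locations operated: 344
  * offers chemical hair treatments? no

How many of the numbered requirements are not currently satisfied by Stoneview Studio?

1. condition 'offers tanning services' does not hold → requirement n/a → met
2. chemical-storage review 106 days ago vs limit 120 → met
3. autoclave spore test 26 days ago vs limit 30 → met
4. continuing-education completion 53 days ago vs limit 60 → met
5. sanitation inspection 334 days ago vs limit 365 → met
6. license renewal 264 days ago vs limit 180 → not met
7. salon license absent → not met
8. condition 'offers chemical hair treatments' does not hold → requirement n/a → met
9. chairs per licensed practitioner 1 ≤ 1 → met
10. professional liability coverage $575,000 ≥ $550,000 → met
Not met: 2 of 10

2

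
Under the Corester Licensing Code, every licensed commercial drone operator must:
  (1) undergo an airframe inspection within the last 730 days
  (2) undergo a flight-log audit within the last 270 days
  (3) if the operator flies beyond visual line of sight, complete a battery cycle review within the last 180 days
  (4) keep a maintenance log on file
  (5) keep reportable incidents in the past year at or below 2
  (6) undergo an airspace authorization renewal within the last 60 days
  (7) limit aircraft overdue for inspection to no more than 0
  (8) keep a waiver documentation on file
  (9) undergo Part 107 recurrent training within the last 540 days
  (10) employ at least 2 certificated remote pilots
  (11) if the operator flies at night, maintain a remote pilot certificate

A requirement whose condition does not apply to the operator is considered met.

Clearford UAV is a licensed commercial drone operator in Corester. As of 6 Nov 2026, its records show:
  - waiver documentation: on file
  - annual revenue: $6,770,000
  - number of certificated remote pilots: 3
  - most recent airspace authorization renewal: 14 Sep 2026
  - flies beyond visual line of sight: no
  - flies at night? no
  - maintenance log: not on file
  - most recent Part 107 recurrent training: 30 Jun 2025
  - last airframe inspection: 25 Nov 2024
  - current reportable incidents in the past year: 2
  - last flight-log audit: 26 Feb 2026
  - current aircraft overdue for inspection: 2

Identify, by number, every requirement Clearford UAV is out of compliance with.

1. airframe inspection 711 days ago vs limit 730 → met
2. flight-log audit 253 days ago vs limit 270 → met
3. condition 'flies beyond visual line of sight' does not hold → requirement n/a → met
4. maintenance log absent → not met
5. reportable incidents in the past year 2 ≤ 2 → met
6. airspace authorization renewal 53 days ago vs limit 60 → met
7. aircraft overdue for inspection 2 > 0 → not met
8. waiver documentation present → met
9. Part 107 recurrent training 494 days ago vs limit 540 → met
10. certificated remote pilots 3 ≥ 2 → met
11. condition 'flies at night' does not hold → requirement n/a → met
Not met: 4, 7

4, 7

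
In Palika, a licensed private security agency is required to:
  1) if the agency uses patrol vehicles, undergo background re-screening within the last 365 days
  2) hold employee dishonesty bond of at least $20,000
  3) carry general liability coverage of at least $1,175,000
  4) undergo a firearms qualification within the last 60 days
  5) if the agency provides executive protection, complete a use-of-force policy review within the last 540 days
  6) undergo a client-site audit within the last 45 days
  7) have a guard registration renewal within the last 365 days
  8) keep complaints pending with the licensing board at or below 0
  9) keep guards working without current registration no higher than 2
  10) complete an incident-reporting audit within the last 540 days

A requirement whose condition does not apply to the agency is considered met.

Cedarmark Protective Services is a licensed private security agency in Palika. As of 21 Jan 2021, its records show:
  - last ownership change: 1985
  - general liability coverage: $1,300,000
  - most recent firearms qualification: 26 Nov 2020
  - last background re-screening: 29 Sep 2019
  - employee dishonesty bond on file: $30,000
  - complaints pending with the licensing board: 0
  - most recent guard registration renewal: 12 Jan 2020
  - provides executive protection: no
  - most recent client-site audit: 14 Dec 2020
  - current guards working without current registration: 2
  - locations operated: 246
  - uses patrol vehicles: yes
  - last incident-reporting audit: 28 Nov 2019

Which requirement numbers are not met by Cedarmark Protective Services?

1, 7

1. condition 'uses patrol vehicles' holds; background re-screening 480 days ago vs limit 365 → not met
2. employee dishonesty bond $30,000 ≥ $20,000 → met
3. general liability coverage $1,300,000 ≥ $1,175,000 → met
4. firearms qualification 56 days ago vs limit 60 → met
5. condition 'provides executive protection' does not hold → requirement n/a → met
6. client-site audit 38 days ago vs limit 45 → met
7. guard registration renewal 375 days ago vs limit 365 → not met
8. complaints pending with the licensing board 0 ≤ 0 → met
9. guards working without current registration 2 ≤ 2 → met
10. incident-reporting audit 420 days ago vs limit 540 → met
Not met: 1, 7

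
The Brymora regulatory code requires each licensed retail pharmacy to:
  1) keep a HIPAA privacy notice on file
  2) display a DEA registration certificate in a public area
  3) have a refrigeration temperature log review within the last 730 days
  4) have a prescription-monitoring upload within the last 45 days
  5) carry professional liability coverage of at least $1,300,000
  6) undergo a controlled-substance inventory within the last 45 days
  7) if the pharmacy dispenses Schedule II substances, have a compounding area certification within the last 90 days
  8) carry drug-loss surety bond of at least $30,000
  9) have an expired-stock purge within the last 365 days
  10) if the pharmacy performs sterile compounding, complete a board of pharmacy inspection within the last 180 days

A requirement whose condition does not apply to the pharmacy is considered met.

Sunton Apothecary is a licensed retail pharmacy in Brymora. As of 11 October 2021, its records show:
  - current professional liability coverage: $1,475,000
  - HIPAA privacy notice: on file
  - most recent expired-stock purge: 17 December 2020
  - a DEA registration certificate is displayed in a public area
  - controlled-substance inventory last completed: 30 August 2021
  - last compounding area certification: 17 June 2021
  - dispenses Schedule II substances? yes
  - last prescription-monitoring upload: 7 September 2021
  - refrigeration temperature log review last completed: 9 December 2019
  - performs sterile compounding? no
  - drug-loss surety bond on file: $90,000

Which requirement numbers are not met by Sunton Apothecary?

1. HIPAA privacy notice present → met
2. DEA registration certificate present → met
3. refrigeration temperature log review 672 days ago vs limit 730 → met
4. prescription-monitoring upload 34 days ago vs limit 45 → met
5. professional liability coverage $1,475,000 ≥ $1,300,000 → met
6. controlled-substance inventory 42 days ago vs limit 45 → met
7. condition 'dispenses Schedule II substances' holds; compounding area certification 116 days ago vs limit 90 → not met
8. drug-loss surety bond $90,000 ≥ $30,000 → met
9. expired-stock purge 298 days ago vs limit 365 → met
10. condition 'performs sterile compounding' does not hold → requirement n/a → met
Not met: 7

7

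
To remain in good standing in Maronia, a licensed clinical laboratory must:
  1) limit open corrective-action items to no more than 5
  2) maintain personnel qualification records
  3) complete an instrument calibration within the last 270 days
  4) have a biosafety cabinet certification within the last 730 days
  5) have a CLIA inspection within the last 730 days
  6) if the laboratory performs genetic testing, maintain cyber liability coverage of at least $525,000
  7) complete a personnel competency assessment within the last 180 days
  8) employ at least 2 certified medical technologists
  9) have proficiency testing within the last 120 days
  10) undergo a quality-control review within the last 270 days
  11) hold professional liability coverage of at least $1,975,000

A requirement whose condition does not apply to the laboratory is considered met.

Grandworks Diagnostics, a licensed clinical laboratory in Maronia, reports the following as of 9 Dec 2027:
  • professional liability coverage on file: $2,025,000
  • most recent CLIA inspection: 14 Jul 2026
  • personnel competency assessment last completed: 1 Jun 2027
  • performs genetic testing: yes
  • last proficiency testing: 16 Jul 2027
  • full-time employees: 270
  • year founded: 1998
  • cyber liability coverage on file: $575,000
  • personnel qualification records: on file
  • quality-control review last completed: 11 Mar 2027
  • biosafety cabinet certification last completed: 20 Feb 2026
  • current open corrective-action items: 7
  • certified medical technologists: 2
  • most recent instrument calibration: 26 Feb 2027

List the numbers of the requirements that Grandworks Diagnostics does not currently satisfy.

1, 3, 7, 9, 10

1. open corrective-action items 7 > 5 → not met
2. personnel qualification records present → met
3. instrument calibration 286 days ago vs limit 270 → not met
4. biosafety cabinet certification 657 days ago vs limit 730 → met
5. CLIA inspection 513 days ago vs limit 730 → met
6. condition 'performs genetic testing' holds; cyber liability coverage $575,000 ≥ $525,000 → met
7. personnel competency assessment 191 days ago vs limit 180 → not met
8. certified medical technologists 2 ≥ 2 → met
9. proficiency testing 146 days ago vs limit 120 → not met
10. quality-control review 273 days ago vs limit 270 → not met
11. professional liability coverage $2,025,000 ≥ $1,975,000 → met
Not met: 1, 3, 7, 9, 10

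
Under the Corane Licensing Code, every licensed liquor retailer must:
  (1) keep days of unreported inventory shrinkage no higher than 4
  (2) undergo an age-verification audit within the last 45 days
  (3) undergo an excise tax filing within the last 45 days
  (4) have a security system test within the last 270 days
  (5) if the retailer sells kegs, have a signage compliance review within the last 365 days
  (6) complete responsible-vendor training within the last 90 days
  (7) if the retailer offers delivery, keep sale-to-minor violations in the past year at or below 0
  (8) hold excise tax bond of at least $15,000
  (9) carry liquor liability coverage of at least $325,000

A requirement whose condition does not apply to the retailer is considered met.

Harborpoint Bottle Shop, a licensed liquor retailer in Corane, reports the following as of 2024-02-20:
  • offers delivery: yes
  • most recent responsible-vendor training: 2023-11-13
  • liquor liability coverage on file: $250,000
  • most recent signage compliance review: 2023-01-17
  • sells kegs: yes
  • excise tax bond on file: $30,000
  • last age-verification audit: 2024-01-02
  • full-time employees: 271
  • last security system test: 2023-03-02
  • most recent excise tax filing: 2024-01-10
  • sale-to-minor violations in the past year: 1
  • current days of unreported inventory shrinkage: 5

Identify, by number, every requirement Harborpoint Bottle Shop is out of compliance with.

1. days of unreported inventory shrinkage 5 > 4 → not met
2. age-verification audit 49 days ago vs limit 45 → not met
3. excise tax filing 41 days ago vs limit 45 → met
4. security system test 355 days ago vs limit 270 → not met
5. condition 'sells kegs' holds; signage compliance review 399 days ago vs limit 365 → not met
6. responsible-vendor training 99 days ago vs limit 90 → not met
7. condition 'offers delivery' holds; sale-to-minor violations in the past year 1 > 0 → not met
8. excise tax bond $30,000 ≥ $15,000 → met
9. liquor liability coverage $250,000 < $325,000 → not met
Not met: 1, 2, 4, 5, 6, 7, 9

1, 2, 4, 5, 6, 7, 9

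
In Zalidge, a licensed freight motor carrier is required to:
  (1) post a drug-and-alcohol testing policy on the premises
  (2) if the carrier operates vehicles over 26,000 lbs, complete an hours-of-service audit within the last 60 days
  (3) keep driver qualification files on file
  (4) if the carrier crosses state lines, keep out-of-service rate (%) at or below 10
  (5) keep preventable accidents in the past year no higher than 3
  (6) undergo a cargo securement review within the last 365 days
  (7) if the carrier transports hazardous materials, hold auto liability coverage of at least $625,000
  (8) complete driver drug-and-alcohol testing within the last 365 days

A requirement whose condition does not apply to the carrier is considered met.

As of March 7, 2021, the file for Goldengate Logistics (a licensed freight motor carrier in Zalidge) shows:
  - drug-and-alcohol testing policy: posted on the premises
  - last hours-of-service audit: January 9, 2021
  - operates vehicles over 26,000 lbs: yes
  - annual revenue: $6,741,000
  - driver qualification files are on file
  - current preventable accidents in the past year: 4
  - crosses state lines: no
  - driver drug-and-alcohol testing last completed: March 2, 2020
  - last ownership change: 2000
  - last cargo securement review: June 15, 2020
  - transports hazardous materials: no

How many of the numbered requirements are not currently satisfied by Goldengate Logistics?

1. drug-and-alcohol testing policy present → met
2. condition 'operates vehicles over 26,000 lbs' holds; hours-of-service audit 57 days ago vs limit 60 → met
3. driver qualification files present → met
4. condition 'crosses state lines' does not hold → requirement n/a → met
5. preventable accidents in the past year 4 > 3 → not met
6. cargo securement review 265 days ago vs limit 365 → met
7. condition 'transports hazardous materials' does not hold → requirement n/a → met
8. driver drug-and-alcohol testing 370 days ago vs limit 365 → not met
Not met: 2 of 8

2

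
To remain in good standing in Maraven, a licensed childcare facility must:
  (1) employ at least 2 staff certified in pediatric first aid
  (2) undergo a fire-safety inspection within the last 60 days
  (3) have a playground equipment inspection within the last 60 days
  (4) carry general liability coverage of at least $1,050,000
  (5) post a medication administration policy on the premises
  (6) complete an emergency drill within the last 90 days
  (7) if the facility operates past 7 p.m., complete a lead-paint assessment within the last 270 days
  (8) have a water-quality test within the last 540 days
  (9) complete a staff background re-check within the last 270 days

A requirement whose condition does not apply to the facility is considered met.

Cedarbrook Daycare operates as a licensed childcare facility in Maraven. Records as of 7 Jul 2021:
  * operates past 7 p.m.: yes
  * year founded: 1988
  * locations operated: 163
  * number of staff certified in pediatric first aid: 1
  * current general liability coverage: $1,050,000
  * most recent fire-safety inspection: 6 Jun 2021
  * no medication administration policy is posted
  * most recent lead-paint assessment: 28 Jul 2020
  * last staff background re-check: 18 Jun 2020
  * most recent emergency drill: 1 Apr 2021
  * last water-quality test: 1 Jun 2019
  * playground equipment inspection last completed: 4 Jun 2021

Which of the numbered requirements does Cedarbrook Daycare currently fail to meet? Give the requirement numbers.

1, 5, 6, 7, 8, 9

1. staff certified in pediatric first aid 1 < 2 → not met
2. fire-safety inspection 31 days ago vs limit 60 → met
3. playground equipment inspection 33 days ago vs limit 60 → met
4. general liability coverage $1,050,000 ≥ $1,050,000 → met
5. medication administration policy absent → not met
6. emergency drill 97 days ago vs limit 90 → not met
7. condition 'operates past 7 p.m.' holds; lead-paint assessment 344 days ago vs limit 270 → not met
8. water-quality test 767 days ago vs limit 540 → not met
9. staff background re-check 384 days ago vs limit 270 → not met
Not met: 1, 5, 6, 7, 8, 9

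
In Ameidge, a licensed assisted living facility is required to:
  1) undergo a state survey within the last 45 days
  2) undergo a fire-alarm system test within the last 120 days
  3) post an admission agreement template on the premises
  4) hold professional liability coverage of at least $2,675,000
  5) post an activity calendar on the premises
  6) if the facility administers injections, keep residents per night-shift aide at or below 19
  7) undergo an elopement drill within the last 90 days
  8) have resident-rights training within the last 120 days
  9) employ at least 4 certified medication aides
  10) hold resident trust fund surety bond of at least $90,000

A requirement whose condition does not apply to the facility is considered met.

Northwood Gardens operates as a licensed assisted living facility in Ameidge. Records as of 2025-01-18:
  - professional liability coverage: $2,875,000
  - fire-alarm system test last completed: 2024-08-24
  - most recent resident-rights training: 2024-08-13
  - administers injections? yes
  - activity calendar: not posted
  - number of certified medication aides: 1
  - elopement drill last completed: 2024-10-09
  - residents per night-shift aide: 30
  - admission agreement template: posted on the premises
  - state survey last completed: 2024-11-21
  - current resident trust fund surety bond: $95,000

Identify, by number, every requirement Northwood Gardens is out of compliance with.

1. state survey 58 days ago vs limit 45 → not met
2. fire-alarm system test 147 days ago vs limit 120 → not met
3. admission agreement template present → met
4. professional liability coverage $2,875,000 ≥ $2,675,000 → met
5. activity calendar absent → not met
6. condition 'administers injections' holds; residents per night-shift aide 30 > 19 → not met
7. elopement drill 101 days ago vs limit 90 → not met
8. resident-rights training 158 days ago vs limit 120 → not met
9. certified medication aides 1 < 4 → not met
10. resident trust fund surety bond $95,000 ≥ $90,000 → met
Not met: 1, 2, 5, 6, 7, 8, 9

1, 2, 5, 6, 7, 8, 9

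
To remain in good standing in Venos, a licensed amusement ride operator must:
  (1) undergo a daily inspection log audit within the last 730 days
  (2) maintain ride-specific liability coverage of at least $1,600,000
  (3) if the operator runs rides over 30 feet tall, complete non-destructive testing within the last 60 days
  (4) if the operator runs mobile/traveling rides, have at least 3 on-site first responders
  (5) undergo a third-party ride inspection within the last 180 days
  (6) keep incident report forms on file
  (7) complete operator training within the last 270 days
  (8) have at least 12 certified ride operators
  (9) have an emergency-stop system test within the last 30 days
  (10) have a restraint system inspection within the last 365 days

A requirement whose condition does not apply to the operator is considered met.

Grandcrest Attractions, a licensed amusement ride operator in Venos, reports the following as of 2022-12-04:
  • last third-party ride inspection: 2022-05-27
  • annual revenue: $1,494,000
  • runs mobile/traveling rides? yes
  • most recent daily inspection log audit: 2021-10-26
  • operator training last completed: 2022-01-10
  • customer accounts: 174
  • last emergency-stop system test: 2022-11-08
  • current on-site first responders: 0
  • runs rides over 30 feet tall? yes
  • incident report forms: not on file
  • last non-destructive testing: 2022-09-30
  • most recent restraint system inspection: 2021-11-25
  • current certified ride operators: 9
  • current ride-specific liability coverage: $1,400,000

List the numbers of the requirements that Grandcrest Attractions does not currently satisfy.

2, 3, 4, 5, 6, 7, 8, 10

1. daily inspection log audit 404 days ago vs limit 730 → met
2. ride-specific liability coverage $1,400,000 < $1,600,000 → not met
3. condition 'runs rides over 30 feet tall' holds; non-destructive testing 65 days ago vs limit 60 → not met
4. condition 'runs mobile/traveling rides' holds; on-site first responders 0 < 3 → not met
5. third-party ride inspection 191 days ago vs limit 180 → not met
6. incident report forms absent → not met
7. operator training 328 days ago vs limit 270 → not met
8. certified ride operators 9 < 12 → not met
9. emergency-stop system test 26 days ago vs limit 30 → met
10. restraint system inspection 374 days ago vs limit 365 → not met
Not met: 2, 3, 4, 5, 6, 7, 8, 10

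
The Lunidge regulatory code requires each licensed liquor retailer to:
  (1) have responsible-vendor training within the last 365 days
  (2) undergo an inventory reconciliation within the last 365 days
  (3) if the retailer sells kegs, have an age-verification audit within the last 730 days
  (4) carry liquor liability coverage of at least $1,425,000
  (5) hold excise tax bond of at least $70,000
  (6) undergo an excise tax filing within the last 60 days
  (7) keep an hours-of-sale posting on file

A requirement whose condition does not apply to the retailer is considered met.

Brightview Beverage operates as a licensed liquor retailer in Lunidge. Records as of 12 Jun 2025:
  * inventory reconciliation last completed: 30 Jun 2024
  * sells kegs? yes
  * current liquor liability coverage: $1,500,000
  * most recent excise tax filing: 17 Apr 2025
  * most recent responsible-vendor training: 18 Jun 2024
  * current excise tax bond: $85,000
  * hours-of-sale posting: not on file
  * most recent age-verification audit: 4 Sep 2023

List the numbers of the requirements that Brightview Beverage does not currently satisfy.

1. responsible-vendor training 359 days ago vs limit 365 → met
2. inventory reconciliation 347 days ago vs limit 365 → met
3. condition 'sells kegs' holds; age-verification audit 647 days ago vs limit 730 → met
4. liquor liability coverage $1,500,000 ≥ $1,425,000 → met
5. excise tax bond $85,000 ≥ $70,000 → met
6. excise tax filing 56 days ago vs limit 60 → met
7. hours-of-sale posting absent → not met
Not met: 7

7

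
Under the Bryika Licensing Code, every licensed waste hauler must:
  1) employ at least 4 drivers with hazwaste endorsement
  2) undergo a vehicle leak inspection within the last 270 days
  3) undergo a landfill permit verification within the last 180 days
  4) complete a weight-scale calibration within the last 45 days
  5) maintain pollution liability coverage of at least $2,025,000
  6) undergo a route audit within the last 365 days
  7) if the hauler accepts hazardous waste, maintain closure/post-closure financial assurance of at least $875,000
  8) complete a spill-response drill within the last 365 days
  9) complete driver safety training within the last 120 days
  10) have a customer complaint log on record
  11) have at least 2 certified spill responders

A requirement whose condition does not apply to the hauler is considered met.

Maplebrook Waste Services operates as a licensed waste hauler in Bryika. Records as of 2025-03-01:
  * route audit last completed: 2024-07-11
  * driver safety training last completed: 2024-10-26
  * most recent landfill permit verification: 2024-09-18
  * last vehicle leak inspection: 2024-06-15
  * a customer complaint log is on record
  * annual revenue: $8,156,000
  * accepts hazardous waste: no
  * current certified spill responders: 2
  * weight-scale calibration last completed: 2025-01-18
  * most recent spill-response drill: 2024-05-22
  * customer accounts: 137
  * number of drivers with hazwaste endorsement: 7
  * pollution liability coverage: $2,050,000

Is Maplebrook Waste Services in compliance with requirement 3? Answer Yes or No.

Yes

3. landfill permit verification 164 days ago vs limit 180 → met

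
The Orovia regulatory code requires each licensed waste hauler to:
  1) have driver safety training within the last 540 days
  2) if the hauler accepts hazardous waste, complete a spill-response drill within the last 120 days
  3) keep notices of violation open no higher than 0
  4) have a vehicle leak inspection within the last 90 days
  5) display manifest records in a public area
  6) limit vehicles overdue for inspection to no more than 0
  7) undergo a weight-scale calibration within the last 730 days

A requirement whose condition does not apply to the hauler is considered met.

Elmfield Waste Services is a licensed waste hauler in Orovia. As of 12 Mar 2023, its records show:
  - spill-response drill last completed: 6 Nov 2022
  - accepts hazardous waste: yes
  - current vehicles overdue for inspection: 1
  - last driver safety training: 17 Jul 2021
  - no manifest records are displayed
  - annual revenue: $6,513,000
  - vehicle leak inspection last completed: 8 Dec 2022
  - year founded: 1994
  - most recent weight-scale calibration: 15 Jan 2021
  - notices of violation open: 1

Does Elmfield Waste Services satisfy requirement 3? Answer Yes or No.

No

3. notices of violation open 1 > 0 → not met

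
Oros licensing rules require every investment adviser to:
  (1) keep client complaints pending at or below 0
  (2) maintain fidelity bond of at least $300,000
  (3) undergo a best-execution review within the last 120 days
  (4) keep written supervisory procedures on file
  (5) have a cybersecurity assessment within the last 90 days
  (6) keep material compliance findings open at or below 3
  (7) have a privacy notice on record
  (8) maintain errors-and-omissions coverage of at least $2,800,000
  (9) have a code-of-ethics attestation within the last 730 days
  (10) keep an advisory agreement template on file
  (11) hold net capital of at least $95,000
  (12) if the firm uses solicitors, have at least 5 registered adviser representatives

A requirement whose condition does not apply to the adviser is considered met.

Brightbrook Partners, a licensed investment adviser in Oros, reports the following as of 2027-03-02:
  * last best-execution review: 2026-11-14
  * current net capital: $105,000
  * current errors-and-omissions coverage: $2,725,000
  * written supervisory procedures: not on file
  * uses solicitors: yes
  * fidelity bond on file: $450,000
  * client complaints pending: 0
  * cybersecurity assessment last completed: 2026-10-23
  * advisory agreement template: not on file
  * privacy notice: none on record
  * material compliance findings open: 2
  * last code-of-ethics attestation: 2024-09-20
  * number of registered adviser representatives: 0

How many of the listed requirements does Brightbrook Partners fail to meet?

7

1. client complaints pending 0 ≤ 0 → met
2. fidelity bond $450,000 ≥ $300,000 → met
3. best-execution review 108 days ago vs limit 120 → met
4. written supervisory procedures absent → not met
5. cybersecurity assessment 130 days ago vs limit 90 → not met
6. material compliance findings open 2 ≤ 3 → met
7. privacy notice absent → not met
8. errors-and-omissions coverage $2,725,000 < $2,800,000 → not met
9. code-of-ethics attestation 893 days ago vs limit 730 → not met
10. advisory agreement template absent → not met
11. net capital $105,000 ≥ $95,000 → met
12. condition 'uses solicitors' holds; registered adviser representatives 0 < 5 → not met
Not met: 7 of 12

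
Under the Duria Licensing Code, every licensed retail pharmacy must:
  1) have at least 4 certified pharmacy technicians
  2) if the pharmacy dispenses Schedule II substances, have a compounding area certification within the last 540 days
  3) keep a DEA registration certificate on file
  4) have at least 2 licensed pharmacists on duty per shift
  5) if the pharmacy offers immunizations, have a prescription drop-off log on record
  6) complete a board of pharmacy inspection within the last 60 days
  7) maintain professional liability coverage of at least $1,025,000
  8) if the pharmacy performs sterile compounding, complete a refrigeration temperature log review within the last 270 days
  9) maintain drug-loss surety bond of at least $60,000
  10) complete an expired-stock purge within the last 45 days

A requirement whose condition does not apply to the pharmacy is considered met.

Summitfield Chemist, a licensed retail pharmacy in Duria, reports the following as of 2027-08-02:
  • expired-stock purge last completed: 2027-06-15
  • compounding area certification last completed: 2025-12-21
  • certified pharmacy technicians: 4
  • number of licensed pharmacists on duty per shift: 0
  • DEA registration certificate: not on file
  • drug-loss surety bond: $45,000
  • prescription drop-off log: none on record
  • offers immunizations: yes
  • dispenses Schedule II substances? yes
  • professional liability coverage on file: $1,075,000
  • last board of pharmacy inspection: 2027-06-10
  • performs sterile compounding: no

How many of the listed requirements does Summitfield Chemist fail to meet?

6

1. certified pharmacy technicians 4 ≥ 4 → met
2. condition 'dispenses Schedule II substances' holds; compounding area certification 589 days ago vs limit 540 → not met
3. DEA registration certificate absent → not met
4. licensed pharmacists on duty per shift 0 < 2 → not met
5. condition 'offers immunizations' holds; prescription drop-off log absent → not met
6. board of pharmacy inspection 53 days ago vs limit 60 → met
7. professional liability coverage $1,075,000 ≥ $1,025,000 → met
8. condition 'performs sterile compounding' does not hold → requirement n/a → met
9. drug-loss surety bond $45,000 < $60,000 → not met
10. expired-stock purge 48 days ago vs limit 45 → not met
Not met: 6 of 10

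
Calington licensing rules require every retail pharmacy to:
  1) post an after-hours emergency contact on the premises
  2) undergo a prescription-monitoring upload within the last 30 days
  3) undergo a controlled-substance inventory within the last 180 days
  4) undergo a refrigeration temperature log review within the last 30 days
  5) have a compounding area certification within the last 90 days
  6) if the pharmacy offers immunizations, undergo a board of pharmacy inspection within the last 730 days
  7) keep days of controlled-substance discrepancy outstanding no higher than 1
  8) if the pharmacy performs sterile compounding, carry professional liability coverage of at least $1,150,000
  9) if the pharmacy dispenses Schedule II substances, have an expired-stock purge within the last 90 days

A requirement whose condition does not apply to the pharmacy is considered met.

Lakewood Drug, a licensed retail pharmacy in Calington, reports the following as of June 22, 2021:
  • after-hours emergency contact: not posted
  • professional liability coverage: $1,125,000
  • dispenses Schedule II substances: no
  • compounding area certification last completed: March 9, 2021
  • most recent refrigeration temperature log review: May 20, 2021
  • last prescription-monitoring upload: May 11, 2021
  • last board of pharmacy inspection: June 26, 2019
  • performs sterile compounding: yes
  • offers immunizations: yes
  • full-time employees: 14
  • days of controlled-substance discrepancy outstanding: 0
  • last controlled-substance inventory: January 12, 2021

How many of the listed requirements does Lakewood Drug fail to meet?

5

1. after-hours emergency contact absent → not met
2. prescription-monitoring upload 42 days ago vs limit 30 → not met
3. controlled-substance inventory 161 days ago vs limit 180 → met
4. refrigeration temperature log review 33 days ago vs limit 30 → not met
5. compounding area certification 105 days ago vs limit 90 → not met
6. condition 'offers immunizations' holds; board of pharmacy inspection 727 days ago vs limit 730 → met
7. days of controlled-substance discrepancy outstanding 0 ≤ 1 → met
8. condition 'performs sterile compounding' holds; professional liability coverage $1,125,000 < $1,150,000 → not met
9. condition 'dispenses Schedule II substances' does not hold → requirement n/a → met
Not met: 5 of 9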